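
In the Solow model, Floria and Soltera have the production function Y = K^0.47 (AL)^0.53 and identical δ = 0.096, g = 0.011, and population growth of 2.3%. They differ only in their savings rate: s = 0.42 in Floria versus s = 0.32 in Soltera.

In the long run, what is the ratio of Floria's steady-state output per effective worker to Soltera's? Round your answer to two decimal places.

y*_F / y*_S ≈ 1.27

Steady-state y* = [s/(n + g + δ)]^(α/(1−α)), so the ratio is [ (s_F/(n + g + δ)_F) / (s_S/(n + g + δ)_S) ]^0.8868.
s_F/(n + g + δ)_F = 0.42/0.130 = 3.2308; s_S/(n + g + δ)_S = 0.32/0.130 = 2.4615.
Ratio = (3.2308/2.4615)^0.8868 = 1.3125^0.8868 ≈ 1.2727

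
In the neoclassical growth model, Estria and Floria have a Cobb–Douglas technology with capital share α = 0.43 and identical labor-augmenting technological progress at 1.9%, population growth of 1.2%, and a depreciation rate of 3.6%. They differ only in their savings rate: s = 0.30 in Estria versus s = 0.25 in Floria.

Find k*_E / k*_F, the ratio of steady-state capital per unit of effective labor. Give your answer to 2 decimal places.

Steady-state k* = [s/(n + g + δ)]^(1/(1−α)), so the ratio is [ (s_E/(n + g + δ)_E) / (s_F/(n + g + δ)_F) ]^1.7544.
s_E/(n + g + δ)_E = 0.30/0.067 = 4.4776; s_F/(n + g + δ)_F = 0.25/0.067 = 3.7313.
Ratio = (4.4776/3.7313)^1.7544 = 1.2000^1.7544 ≈ 1.3769

k*_E / k*_F ≈ 1.38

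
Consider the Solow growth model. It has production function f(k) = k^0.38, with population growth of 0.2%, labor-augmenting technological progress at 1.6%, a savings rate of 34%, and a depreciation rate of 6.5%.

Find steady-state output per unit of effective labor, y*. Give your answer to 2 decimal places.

y* = 2.37

Steady state requires s·f(k) = (n + g + δ)·k, i.e. s·k^α = (n + g + δ)·k.
Rearranging, k^(1−α) = s / (n + g + δ).
k^0.62 = 0.34 / (0.002 + 0.016 + 0.065) = 0.34 / 0.083 = 4.0964
k* = 4.0964^(1/0.62) ≈ 9.7218
y* = (k*)^α = 9.7218^0.38 ≈ 2.3733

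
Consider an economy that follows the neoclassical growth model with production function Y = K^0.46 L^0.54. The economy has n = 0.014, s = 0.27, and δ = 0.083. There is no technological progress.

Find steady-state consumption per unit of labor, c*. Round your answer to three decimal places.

Steady state requires s·f(k) = (n + δ)·k, i.e. s·k^α = (n + δ)·k.
Dividing both sides by k: k^(1−α) = s / (n + δ).
k^0.54 = 0.27 / (0.014 + 0.083) = 0.27 / 0.097 = 2.7835
k* = 2.7835^(1/0.54) ≈ 6.6576
y* = (k*)^α = 6.6576^0.46 ≈ 2.3918
c* = (1 − s)·y* = (1 − 0.27) × 2.3918 ≈ 1.7460

c* = 1.746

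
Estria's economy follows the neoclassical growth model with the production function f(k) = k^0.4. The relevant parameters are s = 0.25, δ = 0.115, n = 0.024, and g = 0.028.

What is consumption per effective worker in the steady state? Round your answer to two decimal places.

In steady state, investment equals break-even investment: s·k^α = (n + g + δ)·k.
Dividing both sides by k: k^(1−α) = s / (n + g + δ).
k^0.6 = 0.25 / (0.024 + 0.028 + 0.115) = 0.25 / 0.167 = 1.4970
k* = 1.4970^(1/0.6) ≈ 1.9590
y* = (k*)^α = 1.9590^0.4 ≈ 1.3086
c* = (1 − s)·y* = (1 − 0.25) × 1.3086 ≈ 0.9815

c* = 0.98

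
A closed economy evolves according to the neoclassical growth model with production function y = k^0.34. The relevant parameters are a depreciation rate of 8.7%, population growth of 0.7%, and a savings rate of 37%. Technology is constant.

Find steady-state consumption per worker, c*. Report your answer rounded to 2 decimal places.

c* = 1.28

At the steady state, Δk = 0, so s·k^α = (n + δ)·k.
Rearranging, k^(1−α) = s / (n + δ).
k^0.66 = 0.37 / (0.007 + 0.087) = 0.37 / 0.094 = 3.9362
k* = 3.9362^(1/0.66) ≈ 7.9732
y* = (k*)^α = 7.9732^0.34 ≈ 2.0256
c* = (1 − s)·y* = (1 − 0.37) × 2.0256 ≈ 1.2761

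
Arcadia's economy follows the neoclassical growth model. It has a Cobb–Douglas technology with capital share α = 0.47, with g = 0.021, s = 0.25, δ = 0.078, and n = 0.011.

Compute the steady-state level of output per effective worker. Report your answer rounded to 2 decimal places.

At the steady state, Δk = 0, so s·k^α = (n + g + δ)·k.
Rearranging, k^(1−α) = s / (n + g + δ).
k^0.53 = 0.25 / (0.011 + 0.021 + 0.078) = 0.25 / 0.110 = 2.2727
k* = 2.2727^(1/0.53) ≈ 4.7067
y* = (k*)^α = 4.7067^0.47 ≈ 2.0710

y* = 2.07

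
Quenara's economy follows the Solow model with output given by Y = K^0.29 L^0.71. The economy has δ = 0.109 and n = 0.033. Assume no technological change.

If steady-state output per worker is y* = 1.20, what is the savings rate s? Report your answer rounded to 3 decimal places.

s ≈ 0.222

In steady state, investment equals break-even investment: s·k^α = (n + δ)·k.
Since y* = [s/(n + δ)]^(α/(1−α)), we have s/(n + δ) = (y*)^((1−α)/α) = 1.20^2.4483 = 1.5626.
Therefore s = 1.5626 × (n + δ) = 1.5626 × 0.142 = 0.2219.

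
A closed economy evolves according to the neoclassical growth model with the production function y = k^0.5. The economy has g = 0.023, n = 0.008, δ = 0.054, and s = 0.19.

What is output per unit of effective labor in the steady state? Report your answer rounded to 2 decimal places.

y* = 2.24

In steady state, investment equals break-even investment: s·k^α = (n + g + δ)·k.
Rearranging, k^(1−α) = s / (n + g + δ).
k^0.5 = 0.19 / (0.008 + 0.023 + 0.054) = 0.19 / 0.085 = 2.2353
k* = 2.2353^(1/0.5) ≈ 4.9966
y* = (k*)^α = 4.9966^0.5 ≈ 2.2353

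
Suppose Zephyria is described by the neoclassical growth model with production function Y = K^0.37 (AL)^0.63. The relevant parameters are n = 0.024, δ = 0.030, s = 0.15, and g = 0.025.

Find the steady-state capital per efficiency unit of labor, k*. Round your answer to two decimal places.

In steady state, investment equals break-even investment: s·k^α = (n + g + δ)·k.
Rearranging, k^(1−α) = s / (n + g + δ).
k^0.63 = 0.15 / (0.024 + 0.025 + 0.030) = 0.15 / 0.079 = 1.8987
k* = 1.8987^(1/0.63) ≈ 2.7669

k* ≈ 2.77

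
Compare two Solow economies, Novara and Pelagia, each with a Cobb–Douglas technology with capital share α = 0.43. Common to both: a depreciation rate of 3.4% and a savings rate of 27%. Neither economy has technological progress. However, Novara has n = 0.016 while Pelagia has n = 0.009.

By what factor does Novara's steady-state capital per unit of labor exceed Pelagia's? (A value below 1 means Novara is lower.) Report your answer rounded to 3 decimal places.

ratio ≈ 0.768

Steady-state k* = [s/(n + δ)]^(1/(1−α)), so the ratio is [ (s_N/(n + δ)_N) / (s_P/(n + δ)_P) ]^1.7544.
s_N/(n + δ)_N = 0.27/0.050 = 5.4000; s_P/(n + δ)_P = 0.27/0.043 = 6.2791.
Ratio = (5.4000/6.2791)^1.7544 = 0.8600^1.7544 ≈ 0.7675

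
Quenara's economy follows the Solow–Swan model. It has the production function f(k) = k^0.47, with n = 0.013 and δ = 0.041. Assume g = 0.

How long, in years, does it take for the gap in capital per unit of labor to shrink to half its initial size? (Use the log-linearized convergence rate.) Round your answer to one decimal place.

Near the steady state the convergence rate is λ = (1 − α)(n + δ).
λ = (1 − 0.47) × 0.054 = 0.53 × 0.054 = 0.02862
Half-life = ln 2 / λ = 0.6931 / 0.02862 ≈ 24.22 years

half-life ≈ 24.2 years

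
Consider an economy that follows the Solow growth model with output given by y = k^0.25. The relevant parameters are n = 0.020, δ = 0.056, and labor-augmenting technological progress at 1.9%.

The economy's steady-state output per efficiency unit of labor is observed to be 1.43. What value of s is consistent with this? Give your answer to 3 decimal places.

s ≈ 0.278

In steady state, investment equals break-even investment: s·k^α = (n + g + δ)·k.
Since y* = [s/(n + g + δ)]^(α/(1−α)), we have s/(n + g + δ) = (y*)^((1−α)/α) = 1.43^3 = 2.9242.
Therefore s = 2.9242 × (n + g + δ) = 2.9242 × 0.095 = 0.2778.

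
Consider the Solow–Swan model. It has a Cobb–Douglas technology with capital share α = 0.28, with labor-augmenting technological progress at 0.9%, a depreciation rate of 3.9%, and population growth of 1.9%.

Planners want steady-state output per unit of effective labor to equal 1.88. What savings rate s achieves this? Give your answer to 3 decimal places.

Steady state requires s·f(k) = (n + g + δ)·k, i.e. s·k^α = (n + g + δ)·k.
Since y* = [s/(n + g + δ)]^(α/(1−α)), we have s/(n + g + δ) = (y*)^((1−α)/α) = 1.88^2.5714 = 5.0696.
Therefore s = 5.0696 × (n + g + δ) = 5.0696 × 0.067 = 0.3397.

s ≈ 0.340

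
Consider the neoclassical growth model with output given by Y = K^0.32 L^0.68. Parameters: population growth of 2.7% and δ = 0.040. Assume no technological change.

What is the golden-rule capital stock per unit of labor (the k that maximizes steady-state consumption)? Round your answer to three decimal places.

k_gold ≈ 9.969

The golden rule sets f'(k) = n + δ, i.e. α·k^(α−1) = n + δ.
So k^(1−α) = α / (n + δ) = 0.32 / 0.067 = 4.7761.
k_gold = 4.7761^(1/0.68) ≈ 9.9687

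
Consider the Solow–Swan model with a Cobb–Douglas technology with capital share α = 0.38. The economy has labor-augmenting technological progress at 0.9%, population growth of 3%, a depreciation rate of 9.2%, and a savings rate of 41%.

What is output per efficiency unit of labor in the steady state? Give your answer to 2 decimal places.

y* = 2.01

Steady state requires s·f(k) = (n + g + δ)·k, i.e. s·k^α = (n + g + δ)·k.
Rearranging, k^(1−α) = s / (n + g + δ).
k^0.62 = 0.41 / (0.030 + 0.009 + 0.092) = 0.41 / 0.131 = 3.1298
k* = 3.1298^(1/0.62) ≈ 6.2983
y* = (k*)^α = 6.2983^0.38 ≈ 2.0124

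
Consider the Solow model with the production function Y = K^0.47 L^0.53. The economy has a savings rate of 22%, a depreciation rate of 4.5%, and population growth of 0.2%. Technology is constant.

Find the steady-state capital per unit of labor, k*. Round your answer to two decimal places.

k* ≈ 18.40

Steady state requires s·f(k) = (n + δ)·k, i.e. s·k^α = (n + δ)·k.
Rearranging, k^(1−α) = s / (n + δ).
k^0.53 = 0.22 / (0.002 + 0.045) = 0.22 / 0.047 = 4.6809
k* = 4.6809^(1/0.53) ≈ 18.3981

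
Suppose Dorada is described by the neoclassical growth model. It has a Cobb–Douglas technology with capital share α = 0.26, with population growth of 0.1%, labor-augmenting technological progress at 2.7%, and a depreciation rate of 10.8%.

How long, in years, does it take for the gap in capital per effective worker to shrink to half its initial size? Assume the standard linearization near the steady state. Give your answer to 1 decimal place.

t_½ ≈ 6.9 years

Near the steady state the convergence rate is λ = (1 − α)(n + g + δ).
λ = (1 − 0.26) × 0.136 = 0.74 × 0.136 = 0.10064
Half-life = ln 2 / λ = 0.6931 / 0.10064 ≈ 6.89 years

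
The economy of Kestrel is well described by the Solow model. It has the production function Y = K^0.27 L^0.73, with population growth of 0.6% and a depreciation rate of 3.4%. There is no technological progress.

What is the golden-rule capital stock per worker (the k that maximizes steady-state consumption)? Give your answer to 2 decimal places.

The golden rule sets f'(k) = n + δ, i.e. α·k^(α−1) = n + δ.
So k^(1−α) = α / (n + δ) = 0.27 / 0.040 = 6.7500.
k_gold = 6.7500^(1/0.73) ≈ 13.6783

k_gold ≈ 13.68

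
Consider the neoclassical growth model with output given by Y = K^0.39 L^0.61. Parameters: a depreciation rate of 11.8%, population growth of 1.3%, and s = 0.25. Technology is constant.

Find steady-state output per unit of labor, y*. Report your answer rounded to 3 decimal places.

In steady state, investment equals break-even investment: s·k^α = (n + δ)·k.
Dividing both sides by k: k^(1−α) = s / (n + δ).
k^0.61 = 0.25 / (0.013 + 0.118) = 0.25 / 0.131 = 1.9084
k* = 1.9084^(1/0.61) ≈ 2.8848
y* = (k*)^α = 2.8848^0.39 ≈ 1.5116

y* = 1.512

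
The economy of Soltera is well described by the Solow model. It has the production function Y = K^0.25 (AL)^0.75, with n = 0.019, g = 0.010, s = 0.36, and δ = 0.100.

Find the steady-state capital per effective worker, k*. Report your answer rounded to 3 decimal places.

k* ≈ 3.929

In steady state, investment equals break-even investment: s·k^α = (n + g + δ)·k.
Dividing both sides by k: k^(1−α) = s / (n + g + δ).
k^0.75 = 0.36 / (0.019 + 0.010 + 0.100) = 0.36 / 0.129 = 2.7907
k* = 2.7907^(1/0.75) ≈ 3.9290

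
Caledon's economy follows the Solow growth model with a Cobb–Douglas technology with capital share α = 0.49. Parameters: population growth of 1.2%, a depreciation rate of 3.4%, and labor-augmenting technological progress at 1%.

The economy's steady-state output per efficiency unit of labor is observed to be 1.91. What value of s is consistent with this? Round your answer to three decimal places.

s ≈ 0.110

In steady state, investment equals break-even investment: s·k^α = (n + g + δ)·k.
Since y* = [s/(n + g + δ)]^(α/(1−α)), we have s/(n + g + δ) = (y*)^((1−α)/α) = 1.91^1.0408 = 1.9611.
Therefore s = 1.9611 × (n + g + δ) = 1.9611 × 0.056 = 0.1098.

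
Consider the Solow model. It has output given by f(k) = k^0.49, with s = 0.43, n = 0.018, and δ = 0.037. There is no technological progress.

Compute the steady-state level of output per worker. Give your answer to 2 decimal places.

y* ≈ 7.21

At the steady state, Δk = 0, so s·k^α = (n + δ)·k.
Rearranging, k^(1−α) = s / (n + δ).
k^0.51 = 0.43 / (0.018 + 0.037) = 0.43 / 0.055 = 7.8182
k* = 7.8182^(1/0.51) ≈ 56.3884
y* = (k*)^α = 56.3884^0.49 ≈ 7.2125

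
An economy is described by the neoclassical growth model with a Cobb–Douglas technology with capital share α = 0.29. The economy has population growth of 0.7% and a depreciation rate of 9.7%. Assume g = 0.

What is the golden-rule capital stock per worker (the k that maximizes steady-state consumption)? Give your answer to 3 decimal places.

k_gold ≈ 4.239

The golden rule sets f'(k) = n + δ, i.e. α·k^(α−1) = n + δ.
So k^(1−α) = α / (n + δ) = 0.29 / 0.104 = 2.7885.
k_gold = 2.7885^(1/0.71) ≈ 4.2392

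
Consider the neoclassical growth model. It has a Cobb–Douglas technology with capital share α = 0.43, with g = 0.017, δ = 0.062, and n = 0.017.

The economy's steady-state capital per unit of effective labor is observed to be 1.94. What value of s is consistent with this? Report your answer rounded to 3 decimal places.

s ≈ 0.140

At the steady state, Δk = 0, so s·k^α = (n + g + δ)·k.
So s / (n + g + δ) = (k*)^(1−α) = 1.94^0.57 = 1.4590.
Therefore s = 1.4590 × (n + g + δ) = 1.4590 × 0.096 = 0.1401.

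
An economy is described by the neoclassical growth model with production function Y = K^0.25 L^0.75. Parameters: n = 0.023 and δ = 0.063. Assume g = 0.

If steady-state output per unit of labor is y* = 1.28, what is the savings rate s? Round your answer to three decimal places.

At the steady state, Δk = 0, so s·k^α = (n + δ)·k.
Since y* = [s/(n + δ)]^(α/(1−α)), we have s/(n + δ) = (y*)^((1−α)/α) = 1.28^3 = 2.0972.
Therefore s = 2.0972 × (n + δ) = 2.0972 × 0.086 = 0.1804.

s ≈ 0.180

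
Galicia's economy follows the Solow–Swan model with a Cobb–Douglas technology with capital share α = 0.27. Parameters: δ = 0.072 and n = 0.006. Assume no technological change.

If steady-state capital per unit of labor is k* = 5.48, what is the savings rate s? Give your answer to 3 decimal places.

s ≈ 0.270

Steady state requires s·f(k) = (n + δ)·k, i.e. s·k^α = (n + δ)·k.
So s / (n + δ) = (k*)^(1−α) = 5.48^0.73 = 3.4619.
Therefore s = 3.4619 × (n + δ) = 3.4619 × 0.078 = 0.2700.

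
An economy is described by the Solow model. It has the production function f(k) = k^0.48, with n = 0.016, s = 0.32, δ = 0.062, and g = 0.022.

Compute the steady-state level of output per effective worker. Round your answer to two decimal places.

y* ≈ 2.93

Steady state requires s·f(k) = (n + g + δ)·k, i.e. s·k^α = (n + g + δ)·k.
Dividing both sides by k: k^(1−α) = s / (n + g + δ).
k^0.52 = 0.32 / (0.016 + 0.022 + 0.062) = 0.32 / 0.100 = 3.2000
k* = 3.2000^(1/0.52) ≈ 9.3636
y* = (k*)^α = 9.3636^0.48 ≈ 2.9261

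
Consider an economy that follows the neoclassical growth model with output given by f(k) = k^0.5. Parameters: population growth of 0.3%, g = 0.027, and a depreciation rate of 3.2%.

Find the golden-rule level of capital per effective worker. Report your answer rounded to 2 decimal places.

The golden rule sets f'(k) = n + g + δ, i.e. α·k^(α−1) = n + g + δ.
So k^(1−α) = α / (n + g + δ) = 0.5 / 0.062 = 8.0645.
k_gold = 8.0645^(1/0.5) ≈ 65.0362

k_gold ≈ 65.04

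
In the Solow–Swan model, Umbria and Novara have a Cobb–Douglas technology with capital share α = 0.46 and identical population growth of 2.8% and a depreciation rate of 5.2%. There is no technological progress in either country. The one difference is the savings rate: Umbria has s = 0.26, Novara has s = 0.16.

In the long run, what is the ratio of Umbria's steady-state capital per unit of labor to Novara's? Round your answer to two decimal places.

Steady-state k* = [s/(n + δ)]^(1/(1−α)), so the ratio is [ (s_U/(n + δ)_U) / (s_N/(n + δ)_N) ]^1.8519.
s_U/(n + δ)_U = 0.26/0.080 = 3.2500; s_N/(n + δ)_N = 0.16/0.080 = 2.0000.
Ratio = (3.2500/2.0000)^1.8519 = 1.6250^1.8519 ≈ 2.4574

ratio ≈ 2.46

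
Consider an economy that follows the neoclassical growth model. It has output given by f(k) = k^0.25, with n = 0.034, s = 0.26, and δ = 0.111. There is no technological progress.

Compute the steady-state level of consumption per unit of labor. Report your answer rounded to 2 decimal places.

c* = 0.90

At the steady state, Δk = 0, so s·k^α = (n + δ)·k.
Dividing both sides by k: k^(1−α) = s / (n + δ).
k^0.75 = 0.26 / (0.034 + 0.111) = 0.26 / 0.145 = 1.7931
k* = 1.7931^(1/0.75) ≈ 2.1784
y* = (k*)^α = 2.1784^0.25 ≈ 1.2149
c* = (1 − s)·y* = (1 − 0.26) × 1.2149 ≈ 0.8990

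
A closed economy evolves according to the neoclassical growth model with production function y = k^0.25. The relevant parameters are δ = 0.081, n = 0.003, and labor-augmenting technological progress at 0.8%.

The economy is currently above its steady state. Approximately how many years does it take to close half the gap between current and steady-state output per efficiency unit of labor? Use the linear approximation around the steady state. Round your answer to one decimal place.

Near the steady state the convergence rate is λ = (1 − α)(n + g + δ).
λ = (1 − 0.25) × 0.092 = 0.75 × 0.092 = 0.0690
Half-life = ln 2 / λ = 0.6931 / 0.0690 ≈ 10.04 years

t_½ ≈ 10.0 years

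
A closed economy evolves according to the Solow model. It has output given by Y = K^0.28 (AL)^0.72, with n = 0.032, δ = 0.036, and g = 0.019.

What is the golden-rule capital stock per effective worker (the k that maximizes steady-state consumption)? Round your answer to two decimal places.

The golden rule sets f'(k) = n + g + δ, i.e. α·k^(α−1) = n + g + δ.
So k^(1−α) = α / (n + g + δ) = 0.28 / 0.087 = 3.2184.
k_gold = 3.2184^(1/0.72) ≈ 5.0706

k_gold ≈ 5.07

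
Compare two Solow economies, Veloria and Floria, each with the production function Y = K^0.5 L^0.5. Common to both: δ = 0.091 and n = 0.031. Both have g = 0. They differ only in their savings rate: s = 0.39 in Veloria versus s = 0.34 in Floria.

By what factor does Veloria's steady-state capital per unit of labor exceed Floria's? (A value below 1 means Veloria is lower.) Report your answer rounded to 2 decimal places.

Steady-state k* = [s/(n + δ)]^(1/(1−α)), so the ratio is [ (s_V/(n + δ)_V) / (s_F/(n + δ)_F) ]^2.
s_V/(n + δ)_V = 0.39/0.122 = 3.1967; s_F/(n + δ)_F = 0.34/0.122 = 2.7869.
Ratio = (3.1967/2.7869)^2 = 1.1470^2 ≈ 1.3156

k*_V / k*_F ≈ 1.32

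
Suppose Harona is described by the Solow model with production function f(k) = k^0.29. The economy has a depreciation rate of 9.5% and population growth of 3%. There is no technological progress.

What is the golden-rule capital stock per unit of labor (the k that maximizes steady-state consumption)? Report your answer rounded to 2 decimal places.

The golden rule sets f'(k) = n + δ, i.e. α·k^(α−1) = n + δ.
So k^(1−α) = α / (n + δ) = 0.29 / 0.125 = 2.3200.
k_gold = 2.3200^(1/0.71) ≈ 3.2717

k_gold ≈ 3.27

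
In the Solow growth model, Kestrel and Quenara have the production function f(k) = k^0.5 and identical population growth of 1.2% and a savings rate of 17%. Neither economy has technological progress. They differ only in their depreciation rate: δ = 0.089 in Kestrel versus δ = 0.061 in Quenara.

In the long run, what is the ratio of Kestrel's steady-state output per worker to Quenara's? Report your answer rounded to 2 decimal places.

Steady-state y* = [s/(n + δ)]^(α/(1−α)), so the ratio is [ (s_K/(n + δ)_K) / (s_Q/(n + δ)_Q) ]^1.
s_K/(n + δ)_K = 0.17/0.101 = 1.6832; s_Q/(n + δ)_Q = 0.17/0.073 = 2.3288.
Ratio = (1.6832/2.3288)^1 = 0.7228^1 ≈ 0.7228

y*_K / y*_Q ≈ 0.72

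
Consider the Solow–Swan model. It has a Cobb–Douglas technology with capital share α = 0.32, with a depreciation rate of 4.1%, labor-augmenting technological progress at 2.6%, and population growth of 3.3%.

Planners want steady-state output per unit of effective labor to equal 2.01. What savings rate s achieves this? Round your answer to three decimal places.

s ≈ 0.441

In steady state, investment equals break-even investment: s·k^α = (n + g + δ)·k.
Since y* = [s/(n + g + δ)]^(α/(1−α)), we have s/(n + g + δ) = (y*)^((1−α)/α) = 2.01^2.125 = 4.4085.
Therefore s = 4.4085 × (n + g + δ) = 4.4085 × 0.100 = 0.4409.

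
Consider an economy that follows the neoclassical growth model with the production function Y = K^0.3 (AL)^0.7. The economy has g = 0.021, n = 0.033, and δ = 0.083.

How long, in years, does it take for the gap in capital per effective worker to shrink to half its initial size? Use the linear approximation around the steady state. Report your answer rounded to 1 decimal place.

Near the steady state the convergence rate is λ = (1 − α)(n + g + δ).
λ = (1 − 0.3) × 0.137 = 0.7 × 0.137 = 0.0959
Half-life = ln 2 / λ = 0.6931 / 0.0959 ≈ 7.23 years

half-life ≈ 7.2 years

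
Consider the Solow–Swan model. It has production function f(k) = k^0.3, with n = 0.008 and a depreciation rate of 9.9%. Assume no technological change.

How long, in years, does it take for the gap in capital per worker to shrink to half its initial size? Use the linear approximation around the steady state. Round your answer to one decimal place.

t_½ ≈ 9.3 years

Near the steady state the convergence rate is λ = (1 − α)(n + δ).
λ = (1 − 0.3) × 0.107 = 0.7 × 0.107 = 0.0749
Half-life = ln 2 / λ = 0.6931 / 0.0749 ≈ 9.25 years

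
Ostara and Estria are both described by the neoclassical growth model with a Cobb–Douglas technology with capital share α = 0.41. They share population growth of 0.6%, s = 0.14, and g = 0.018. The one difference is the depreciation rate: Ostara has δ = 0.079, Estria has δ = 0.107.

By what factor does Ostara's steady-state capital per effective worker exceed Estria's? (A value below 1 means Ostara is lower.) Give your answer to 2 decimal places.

k*_O / k*_E ≈ 1.50

Steady-state k* = [s/(n + g + δ)]^(1/(1−α)), so the ratio is [ (s_O/(n + g + δ)_O) / (s_E/(n + g + δ)_E) ]^1.6949.
s_O/(n + g + δ)_O = 0.14/0.103 = 1.3592; s_E/(n + g + δ)_E = 0.14/0.131 = 1.0687.
Ratio = (1.3592/1.0687)^1.6949 = 1.2718^1.6949 ≈ 1.5031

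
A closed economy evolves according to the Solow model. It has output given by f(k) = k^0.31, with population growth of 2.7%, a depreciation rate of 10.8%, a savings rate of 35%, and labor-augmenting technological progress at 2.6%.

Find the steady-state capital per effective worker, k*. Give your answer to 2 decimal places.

Steady state requires s·f(k) = (n + g + δ)·k, i.e. s·k^α = (n + g + δ)·k.
Dividing both sides by k: k^(1−α) = s / (n + g + δ).
k^0.69 = 0.35 / (0.027 + 0.026 + 0.108) = 0.35 / 0.161 = 2.1739
k* = 2.1739^(1/0.69) ≈ 3.0814

k* = 3.08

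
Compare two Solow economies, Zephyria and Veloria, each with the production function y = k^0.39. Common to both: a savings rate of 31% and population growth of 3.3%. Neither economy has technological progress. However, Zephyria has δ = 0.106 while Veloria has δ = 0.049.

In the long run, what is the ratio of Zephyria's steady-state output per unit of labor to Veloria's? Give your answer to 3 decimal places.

ratio ≈ 0.714

Steady-state y* = [s/(n + δ)]^(α/(1−α)), so the ratio is [ (s_Z/(n + δ)_Z) / (s_V/(n + δ)_V) ]^0.6393.
s_Z/(n + δ)_Z = 0.31/0.139 = 2.2302; s_V/(n + δ)_V = 0.31/0.082 = 3.7805.
Ratio = (2.2302/3.7805)^0.6393 = 0.5899^0.6393 ≈ 0.7136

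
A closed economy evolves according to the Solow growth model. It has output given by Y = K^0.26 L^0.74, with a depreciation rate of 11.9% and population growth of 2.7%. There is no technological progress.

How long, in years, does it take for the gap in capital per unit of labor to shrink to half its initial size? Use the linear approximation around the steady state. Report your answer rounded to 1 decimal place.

Near the steady state the convergence rate is λ = (1 − α)(n + δ).
λ = (1 − 0.26) × 0.146 = 0.74 × 0.146 = 0.10804
Half-life = ln 2 / λ = 0.6931 / 0.10804 ≈ 6.42 years

half-life ≈ 6.4 years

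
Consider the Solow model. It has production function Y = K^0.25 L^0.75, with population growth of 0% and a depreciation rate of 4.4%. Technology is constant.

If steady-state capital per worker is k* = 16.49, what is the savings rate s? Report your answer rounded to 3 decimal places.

s ≈ 0.360

Steady state requires s·f(k) = (n + δ)·k, i.e. s·k^α = (n + δ)·k.
So s / (n + δ) = (k*)^(1−α) = 16.49^0.75 = 8.1831.
Therefore s = 8.1831 × (n + δ) = 8.1831 × 0.044 = 0.3601.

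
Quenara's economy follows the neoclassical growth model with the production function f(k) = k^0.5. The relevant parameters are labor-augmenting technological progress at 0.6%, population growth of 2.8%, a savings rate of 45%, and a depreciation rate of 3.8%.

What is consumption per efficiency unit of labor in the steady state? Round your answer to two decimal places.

c* = 3.44

In steady state, investment equals break-even investment: s·k^α = (n + g + δ)·k.
Rearranging, k^(1−α) = s / (n + g + δ).
k^0.5 = 0.45 / (0.028 + 0.006 + 0.038) = 0.45 / 0.072 = 6.2500
k* = 6.2500^(1/0.5) ≈ 39.0625
y* = (k*)^α = 39.0625^0.5 ≈ 6.2500
c* = (1 − s)·y* = (1 − 0.45) × 6.2500 ≈ 3.4375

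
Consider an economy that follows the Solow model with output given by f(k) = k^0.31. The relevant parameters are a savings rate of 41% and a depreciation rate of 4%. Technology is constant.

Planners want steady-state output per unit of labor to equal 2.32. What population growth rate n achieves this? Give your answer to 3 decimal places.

At the steady state, Δk = 0, so s·k^α = (n + δ)·k.
Since y* = [s/(n + δ)]^(α/(1−α)), we have s/(n + δ) = (y*)^((1−α)/α) = 2.32^2.2258 = 6.5088.
Therefore n + δ = s / 6.5088 = 0.41 / 6.5088 = 0.0630, so n = 0.0630 − 0.040 = 0.0230.

n ≈ 0.023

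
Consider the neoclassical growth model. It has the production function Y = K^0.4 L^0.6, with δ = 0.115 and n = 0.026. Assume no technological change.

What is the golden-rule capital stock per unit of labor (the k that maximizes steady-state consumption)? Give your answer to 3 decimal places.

k_gold ≈ 5.685

The golden rule sets f'(k) = n + δ, i.e. α·k^(α−1) = n + δ.
So k^(1−α) = α / (n + δ) = 0.4 / 0.141 = 2.8369.
k_gold = 2.8369^(1/0.6) ≈ 5.6851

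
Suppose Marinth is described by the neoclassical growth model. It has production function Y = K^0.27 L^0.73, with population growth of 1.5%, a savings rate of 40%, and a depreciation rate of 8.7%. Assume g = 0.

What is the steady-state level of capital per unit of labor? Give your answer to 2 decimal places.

At the steady state, Δk = 0, so s·k^α = (n + δ)·k.
Rearranging, k^(1−α) = s / (n + δ).
k^0.73 = 0.40 / (0.015 + 0.087) = 0.40 / 0.102 = 3.9216
k* = 3.9216^(1/0.73) ≈ 6.5007

k* ≈ 6.50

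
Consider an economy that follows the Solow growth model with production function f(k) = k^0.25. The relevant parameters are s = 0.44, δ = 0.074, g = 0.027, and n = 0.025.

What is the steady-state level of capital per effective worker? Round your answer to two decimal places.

k* = 5.30

Steady state requires s·f(k) = (n + g + δ)·k, i.e. s·k^α = (n + g + δ)·k.
Rearranging, k^(1−α) = s / (n + g + δ).
k^0.75 = 0.44 / (0.025 + 0.027 + 0.074) = 0.44 / 0.126 = 3.4921
k* = 3.4921^(1/0.75) ≈ 5.2980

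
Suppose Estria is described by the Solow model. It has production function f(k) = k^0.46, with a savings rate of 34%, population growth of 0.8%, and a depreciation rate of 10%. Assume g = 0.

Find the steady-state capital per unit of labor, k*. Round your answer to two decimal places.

At the steady state, Δk = 0, so s·k^α = (n + δ)·k.
Rearranging, k^(1−α) = s / (n + δ).
k^0.54 = 0.34 / (0.008 + 0.100) = 0.34 / 0.108 = 3.1481
k* = 3.1481^(1/0.54) ≈ 8.3620

k* = 8.36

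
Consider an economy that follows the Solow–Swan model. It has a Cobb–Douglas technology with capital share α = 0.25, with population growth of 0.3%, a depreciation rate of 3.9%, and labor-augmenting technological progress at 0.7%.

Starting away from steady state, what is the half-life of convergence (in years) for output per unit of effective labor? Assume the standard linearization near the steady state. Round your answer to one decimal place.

t_½ ≈ 18.9 years

Near the steady state the convergence rate is λ = (1 − α)(n + g + δ).
λ = (1 − 0.25) × 0.049 = 0.75 × 0.049 = 0.03675
Half-life = ln 2 / λ = 0.6931 / 0.03675 ≈ 18.86 years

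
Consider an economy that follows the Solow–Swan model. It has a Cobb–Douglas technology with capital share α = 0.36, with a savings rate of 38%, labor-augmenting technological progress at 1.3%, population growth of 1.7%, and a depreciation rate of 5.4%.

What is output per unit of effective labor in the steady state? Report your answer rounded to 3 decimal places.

At the steady state, Δk = 0, so s·k^α = (n + g + δ)·k.
Dividing both sides by k: k^(1−α) = s / (n + g + δ).
k^0.64 = 0.38 / (0.017 + 0.013 + 0.054) = 0.38 / 0.084 = 4.5238
k* = 4.5238^(1/0.64) ≈ 10.5736
y* = (k*)^α = 10.5736^0.36 ≈ 2.3373

y* ≈ 2.337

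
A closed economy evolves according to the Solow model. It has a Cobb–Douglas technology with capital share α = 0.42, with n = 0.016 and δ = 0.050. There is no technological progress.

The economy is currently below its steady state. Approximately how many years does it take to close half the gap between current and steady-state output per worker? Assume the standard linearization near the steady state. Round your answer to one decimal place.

Near the steady state the convergence rate is λ = (1 − α)(n + δ).
λ = (1 − 0.42) × 0.066 = 0.58 × 0.066 = 0.03828
Half-life = ln 2 / λ = 0.6931 / 0.03828 ≈ 18.11 years

about 18.1 years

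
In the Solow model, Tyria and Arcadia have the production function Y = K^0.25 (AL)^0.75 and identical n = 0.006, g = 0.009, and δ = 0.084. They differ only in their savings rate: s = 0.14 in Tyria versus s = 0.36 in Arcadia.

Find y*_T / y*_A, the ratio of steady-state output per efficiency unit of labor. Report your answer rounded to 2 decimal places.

Steady-state y* = [s/(n + g + δ)]^(α/(1−α)), so the ratio is [ (s_T/(n + g + δ)_T) / (s_A/(n + g + δ)_A) ]^0.3333.
s_T/(n + g + δ)_T = 0.14/0.099 = 1.4141; s_A/(n + g + δ)_A = 0.36/0.099 = 3.6364.
Ratio = (1.4141/3.6364)^0.3333 = 0.3889^0.3333 ≈ 0.7299

y*_T / y*_A ≈ 0.73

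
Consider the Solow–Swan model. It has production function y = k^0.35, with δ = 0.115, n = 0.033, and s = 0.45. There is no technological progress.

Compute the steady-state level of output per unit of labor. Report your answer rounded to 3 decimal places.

In steady state, investment equals break-even investment: s·k^α = (n + δ)·k.
Rearranging, k^(1−α) = s / (n + δ).
k^0.65 = 0.45 / (0.033 + 0.115) = 0.45 / 0.148 = 3.0405
k* = 3.0405^(1/0.65) ≈ 5.5334
y* = (k*)^α = 5.5334^0.35 ≈ 1.8199

y* = 1.820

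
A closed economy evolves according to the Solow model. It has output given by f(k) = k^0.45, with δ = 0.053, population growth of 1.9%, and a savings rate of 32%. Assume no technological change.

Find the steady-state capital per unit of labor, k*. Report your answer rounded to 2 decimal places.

Steady state requires s·f(k) = (n + δ)·k, i.e. s·k^α = (n + δ)·k.
Dividing both sides by k: k^(1−α) = s / (n + δ).
k^0.55 = 0.32 / (0.019 + 0.053) = 0.32 / 0.072 = 4.4444
k* = 4.4444^(1/0.55) ≈ 15.0606

k* = 15.06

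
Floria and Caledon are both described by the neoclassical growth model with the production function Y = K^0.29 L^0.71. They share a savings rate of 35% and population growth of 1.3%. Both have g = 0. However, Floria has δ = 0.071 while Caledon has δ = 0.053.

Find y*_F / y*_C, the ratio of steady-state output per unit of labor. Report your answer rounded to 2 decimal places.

Steady-state y* = [s/(n + δ)]^(α/(1−α)), so the ratio is [ (s_F/(n + δ)_F) / (s_C/(n + δ)_C) ]^0.4085.
s_F/(n + δ)_F = 0.35/0.084 = 4.1667; s_C/(n + δ)_C = 0.35/0.066 = 5.3030.
Ratio = (4.1667/5.3030)^0.4085 = 0.7857^0.4085 ≈ 0.9062

y*_F / y*_C ≈ 0.91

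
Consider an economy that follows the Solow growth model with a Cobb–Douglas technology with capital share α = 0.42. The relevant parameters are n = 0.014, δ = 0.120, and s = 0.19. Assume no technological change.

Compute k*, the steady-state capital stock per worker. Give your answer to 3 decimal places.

Steady state requires s·f(k) = (n + δ)·k, i.e. s·k^α = (n + δ)·k.
Rearranging, k^(1−α) = s / (n + δ).
k^0.58 = 0.19 / (0.014 + 0.120) = 0.19 / 0.134 = 1.4179
k* = 1.4179^(1/0.58) ≈ 1.8258

k* = 1.826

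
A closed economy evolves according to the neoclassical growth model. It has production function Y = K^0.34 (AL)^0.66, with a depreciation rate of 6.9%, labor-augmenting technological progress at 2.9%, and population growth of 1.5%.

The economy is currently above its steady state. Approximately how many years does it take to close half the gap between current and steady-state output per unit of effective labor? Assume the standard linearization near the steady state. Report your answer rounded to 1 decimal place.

about 9.3 years

Near the steady state the convergence rate is λ = (1 − α)(n + g + δ).
λ = (1 − 0.34) × 0.113 = 0.66 × 0.113 = 0.07458
Half-life = ln 2 / λ = 0.6931 / 0.07458 ≈ 9.29 years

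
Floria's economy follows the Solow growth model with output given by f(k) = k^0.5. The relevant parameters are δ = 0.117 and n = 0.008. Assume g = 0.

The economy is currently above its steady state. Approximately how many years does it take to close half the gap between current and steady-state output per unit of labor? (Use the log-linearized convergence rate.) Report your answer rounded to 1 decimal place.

Near the steady state the convergence rate is λ = (1 − α)(n + δ).
λ = (1 − 0.5) × 0.125 = 0.5 × 0.125 = 0.0625
Half-life = ln 2 / λ = 0.6931 / 0.0625 ≈ 11.09 years

half-life ≈ 11.1 years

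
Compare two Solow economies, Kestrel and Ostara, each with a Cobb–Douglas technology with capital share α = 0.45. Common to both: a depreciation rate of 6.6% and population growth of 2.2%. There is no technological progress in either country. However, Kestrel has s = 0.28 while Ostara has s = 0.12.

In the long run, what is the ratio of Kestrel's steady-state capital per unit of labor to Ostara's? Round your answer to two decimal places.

Steady-state k* = [s/(n + δ)]^(1/(1−α)), so the ratio is [ (s_K/(n + δ)_K) / (s_O/(n + δ)_O) ]^1.8182.
s_K/(n + δ)_K = 0.28/0.088 = 3.1818; s_O/(n + δ)_O = 0.12/0.088 = 1.3636.
Ratio = (3.1818/1.3636)^1.8182 = 2.3334^1.8182 ≈ 4.6674

ratio ≈ 4.67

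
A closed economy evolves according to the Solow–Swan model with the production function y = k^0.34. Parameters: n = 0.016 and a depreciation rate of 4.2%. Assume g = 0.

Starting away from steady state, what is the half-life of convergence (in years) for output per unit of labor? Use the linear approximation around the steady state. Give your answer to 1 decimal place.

t_½ ≈ 18.1 years

Near the steady state the convergence rate is λ = (1 − α)(n + δ).
λ = (1 − 0.34) × 0.058 = 0.66 × 0.058 = 0.03828
Half-life = ln 2 / λ = 0.6931 / 0.03828 ≈ 18.11 years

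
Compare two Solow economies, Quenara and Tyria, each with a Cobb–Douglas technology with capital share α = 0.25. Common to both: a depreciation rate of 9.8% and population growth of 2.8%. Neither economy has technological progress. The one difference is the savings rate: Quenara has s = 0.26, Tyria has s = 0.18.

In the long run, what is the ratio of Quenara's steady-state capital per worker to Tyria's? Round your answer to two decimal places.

ratio ≈ 1.63

Steady-state k* = [s/(n + δ)]^(1/(1−α)), so the ratio is [ (s_Q/(n + δ)_Q) / (s_T/(n + δ)_T) ]^1.3333.
s_Q/(n + δ)_Q = 0.26/0.126 = 2.0635; s_T/(n + δ)_T = 0.18/0.126 = 1.4286.
Ratio = (2.0635/1.4286)^1.3333 = 1.4444^1.3333 ≈ 1.6327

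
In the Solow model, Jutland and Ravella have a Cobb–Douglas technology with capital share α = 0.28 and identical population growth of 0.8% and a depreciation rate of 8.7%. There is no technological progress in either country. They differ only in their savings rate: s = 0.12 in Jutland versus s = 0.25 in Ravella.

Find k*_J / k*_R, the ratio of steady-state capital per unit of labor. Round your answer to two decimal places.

ratio ≈ 0.36

Steady-state k* = [s/(n + δ)]^(1/(1−α)), so the ratio is [ (s_J/(n + δ)_J) / (s_R/(n + δ)_R) ]^1.3889.
s_J/(n + δ)_J = 0.12/0.095 = 1.2632; s_R/(n + δ)_R = 0.25/0.095 = 2.6316.
Ratio = (1.2632/2.6316)^1.3889 = 0.4800^1.3889 ≈ 0.3608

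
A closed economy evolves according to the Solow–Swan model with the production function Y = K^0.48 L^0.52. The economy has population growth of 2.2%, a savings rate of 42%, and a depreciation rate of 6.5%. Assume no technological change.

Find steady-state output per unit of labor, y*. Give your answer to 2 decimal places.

Steady state requires s·f(k) = (n + δ)·k, i.e. s·k^α = (n + δ)·k.
Dividing both sides by k: k^(1−α) = s / (n + δ).
k^0.52 = 0.42 / (0.022 + 0.065) = 0.42 / 0.087 = 4.8276
k* = 4.8276^(1/0.52) ≈ 20.6475
y* = (k*)^α = 20.6475^0.48 ≈ 4.2770

y* ≈ 4.28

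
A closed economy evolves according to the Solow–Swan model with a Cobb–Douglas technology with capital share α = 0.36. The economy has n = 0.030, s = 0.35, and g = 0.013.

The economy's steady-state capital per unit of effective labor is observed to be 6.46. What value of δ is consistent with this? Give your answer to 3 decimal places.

δ ≈ 0.063

At the steady state, Δk = 0, so s·k^α = (n + g + δ)·k.
So s / (n + g + δ) = (k*)^(1−α) = 6.46^0.64 = 3.3003.
Therefore n + g + δ = s / 3.3003 = 0.35 / 3.3003 = 0.1061, so δ = 0.1061 − 0.043 = 0.0631.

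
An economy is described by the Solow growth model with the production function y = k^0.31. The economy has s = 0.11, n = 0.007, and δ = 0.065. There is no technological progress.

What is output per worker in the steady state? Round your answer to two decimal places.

Steady state requires s·f(k) = (n + δ)·k, i.e. s·k^α = (n + δ)·k.
Dividing both sides by k: k^(1−α) = s / (n + δ).
k^0.69 = 0.11 / (0.007 + 0.065) = 0.11 / 0.072 = 1.5278
k* = 1.5278^(1/0.69) ≈ 1.8483
y* = (k*)^α = 1.8483^0.31 ≈ 1.2098

y* = 1.21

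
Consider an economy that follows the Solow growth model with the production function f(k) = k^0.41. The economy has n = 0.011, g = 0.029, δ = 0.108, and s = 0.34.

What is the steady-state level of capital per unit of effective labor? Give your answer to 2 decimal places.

In steady state, investment equals break-even investment: s·k^α = (n + g + δ)·k.
Dividing both sides by k: k^(1−α) = s / (n + g + δ).
k^0.59 = 0.34 / (0.011 + 0.029 + 0.108) = 0.34 / 0.148 = 2.2973
k* = 2.2973^(1/0.59) ≈ 4.0948

k* = 4.09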